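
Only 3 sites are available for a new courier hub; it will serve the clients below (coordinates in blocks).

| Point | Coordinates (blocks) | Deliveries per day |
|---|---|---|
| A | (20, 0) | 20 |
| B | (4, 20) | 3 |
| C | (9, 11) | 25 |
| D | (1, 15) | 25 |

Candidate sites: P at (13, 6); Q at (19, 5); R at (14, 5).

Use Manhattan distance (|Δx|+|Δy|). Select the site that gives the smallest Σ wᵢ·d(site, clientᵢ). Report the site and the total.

Total weighted distance at each candidate:
  P (13, 6): total = 1079
  Q (19, 5): total = 1310
  R (14, 5): total = 1145
Minimum is at P with total 1079 blocks.

P, total 1079 blocks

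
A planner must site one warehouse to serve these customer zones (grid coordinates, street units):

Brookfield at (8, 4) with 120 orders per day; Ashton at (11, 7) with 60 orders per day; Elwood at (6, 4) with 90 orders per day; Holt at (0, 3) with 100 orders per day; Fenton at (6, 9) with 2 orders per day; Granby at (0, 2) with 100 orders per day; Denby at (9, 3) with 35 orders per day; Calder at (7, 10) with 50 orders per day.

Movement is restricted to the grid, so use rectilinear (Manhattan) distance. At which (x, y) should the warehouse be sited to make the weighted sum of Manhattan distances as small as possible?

(6, 4)

Manhattan distance separates: Σwᵢ(|x−xᵢ|+|y−yᵢ|) = Σwᵢ|x−xᵢ| + Σwᵢ|y−yᵢ|, so x and y are optimised independently as 1-D weighted medians.
Total weight W = 557; half = 278.5.
x-coordinate, sorted with cumulative weight:
  x=0 (Holt, w=100) cum 100
  x=0 (Granby, w=100) cum 200
  x=6 (Elwood, w=90) cum 290  ← median
  x=6 (Fenton, w=2) cum 292
  x=7 (Calder, w=50) cum 342
  x=8 (Brookfield, w=120) cum 462
  x=9 (Denby, w=35) cum 497
  x=11 (Ashton, w=60) cum 557
⇒ x* = 6
y-coordinate, sorted with cumulative weight:
  y=2 (Granby, w=100) cum 100
  y=3 (Holt, w=100) cum 200
  y=3 (Denby, w=35) cum 235
  y=4 (Brookfield, w=120) cum 355  ← median
  y=4 (Elwood, w=90) cum 445
  y=7 (Ashton, w=60) cum 505
  y=9 (Fenton, w=2) cum 507
  y=10 (Calder, w=50) cum 557
⇒ y* = 4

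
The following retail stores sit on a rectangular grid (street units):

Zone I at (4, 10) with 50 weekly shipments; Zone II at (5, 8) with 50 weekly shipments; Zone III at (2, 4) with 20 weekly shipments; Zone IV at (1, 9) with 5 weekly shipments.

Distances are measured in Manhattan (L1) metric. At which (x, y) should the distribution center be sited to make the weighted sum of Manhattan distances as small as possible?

(4, 8)

Manhattan distance separates: Σwᵢ(|x−xᵢ|+|y−yᵢ|) = Σwᵢ|x−xᵢ| + Σwᵢ|y−yᵢ|, so x and y are optimised independently as 1-D weighted medians.
Total weight W = 125; half = 62.5.
x-coordinate, sorted with cumulative weight:
  x=1 (Zone IV, w=5) cum 5
  x=2 (Zone III, w=20) cum 25
  x=4 (Zone I, w=50) cum 75  ← median
  x=5 (Zone II, w=50) cum 125
⇒ x* = 4
y-coordinate, sorted with cumulative weight:
  y=4 (Zone III, w=20) cum 20
  y=8 (Zone II, w=50) cum 70  ← median
  y=9 (Zone IV, w=5) cum 75
  y=10 (Zone I, w=50) cum 125
⇒ y* = 8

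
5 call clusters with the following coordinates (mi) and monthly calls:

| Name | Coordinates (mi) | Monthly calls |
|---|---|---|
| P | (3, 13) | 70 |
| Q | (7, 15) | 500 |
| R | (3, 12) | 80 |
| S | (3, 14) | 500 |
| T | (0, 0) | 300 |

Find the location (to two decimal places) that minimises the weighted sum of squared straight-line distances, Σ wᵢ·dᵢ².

(3.76, 11.29)

The minimiser of Σwᵢ‖p−pᵢ‖² is the weighted centroid p* = (Σwᵢpᵢ)/(Σwᵢ).
Σwᵢ = 1450.
Σwᵢxᵢ = 70·3 + 500·7 + 80·3 + 500·3 + 300·0 = 5450.
Σwᵢyᵢ = 70·13 + 500·15 + 80·12 + 500·14 + 300·0 = 16370.
x* = 5450/1450 = 3.76, y* = 16370/1450 = 11.29.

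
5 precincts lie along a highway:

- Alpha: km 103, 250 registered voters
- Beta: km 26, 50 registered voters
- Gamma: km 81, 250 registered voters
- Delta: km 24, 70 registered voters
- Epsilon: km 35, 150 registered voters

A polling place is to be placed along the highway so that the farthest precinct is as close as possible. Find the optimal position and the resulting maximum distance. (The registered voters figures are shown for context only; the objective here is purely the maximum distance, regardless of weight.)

location 63.5, max distance 39.5

The 1-center on a line is the midpoint of the two extreme points: leftmost at 24, rightmost at 103.
Optimal location = (24 + 103)/2 = 63.5; maximum distance = (103 − 24)/2 = 39.5.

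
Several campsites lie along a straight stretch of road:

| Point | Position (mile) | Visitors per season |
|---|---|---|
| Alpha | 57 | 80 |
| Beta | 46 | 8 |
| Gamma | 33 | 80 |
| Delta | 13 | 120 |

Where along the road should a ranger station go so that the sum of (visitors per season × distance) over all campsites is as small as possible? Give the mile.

x = 33

For a sum of weighted absolute distances on a line, the optimum is the weighted median (not the mean). Total weight W = 288; half-weight = 144.
Sort by position and accumulate weight:
  mile 13 (Delta, w=120) → cum 120
  mile 33 (Gamma, w=80) → cum 200  ≥ 144 → median here
  mile 46 (Beta, w=8) → cum 208
  mile 57 (Alpha, w=80) → cum 288
Optimal location: mile 33.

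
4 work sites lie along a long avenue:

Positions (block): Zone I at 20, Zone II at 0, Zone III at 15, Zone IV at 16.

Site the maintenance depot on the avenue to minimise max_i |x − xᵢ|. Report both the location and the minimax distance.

The 1-center on a line is the midpoint of the two extreme points: leftmost at 0, rightmost at 20.
Optimal location = (0 + 20)/2 = 10; maximum distance = (20 − 0)/2 = 10.

location 10, max distance 10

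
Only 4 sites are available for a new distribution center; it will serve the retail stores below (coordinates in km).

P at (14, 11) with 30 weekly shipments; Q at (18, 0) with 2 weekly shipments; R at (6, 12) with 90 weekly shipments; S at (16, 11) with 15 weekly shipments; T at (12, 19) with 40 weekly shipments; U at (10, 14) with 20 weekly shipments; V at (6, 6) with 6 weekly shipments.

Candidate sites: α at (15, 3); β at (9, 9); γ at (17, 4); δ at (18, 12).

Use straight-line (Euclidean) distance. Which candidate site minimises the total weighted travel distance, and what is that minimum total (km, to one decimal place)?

β, total 1223.1 km

Total weighted distance at each candidate:
  α (15, 3): total = 2466.5
  β (9, 9): total = 1223.1
  γ (17, 4): total = 2510.6
  δ (18, 12): total = 1875.4
Minimum is at β with total 1223.1 km.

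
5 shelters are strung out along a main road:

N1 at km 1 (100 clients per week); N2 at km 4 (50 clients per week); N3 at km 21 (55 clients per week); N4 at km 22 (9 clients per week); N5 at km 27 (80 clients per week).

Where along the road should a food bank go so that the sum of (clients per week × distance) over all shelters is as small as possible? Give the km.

x = 4

For a sum of weighted absolute distances on a line, the optimum is the weighted median (not the mean). Total weight W = 294; half-weight = 147.
Sort by position and accumulate weight:
  km 1 (N1, w=100) → cum 100
  km 4 (N2, w=50) → cum 150  ≥ 147 → median here
  km 21 (N3, w=55) → cum 205
  km 22 (N4, w=9) → cum 214
  km 27 (N5, w=80) → cum 294
Optimal location: km 4.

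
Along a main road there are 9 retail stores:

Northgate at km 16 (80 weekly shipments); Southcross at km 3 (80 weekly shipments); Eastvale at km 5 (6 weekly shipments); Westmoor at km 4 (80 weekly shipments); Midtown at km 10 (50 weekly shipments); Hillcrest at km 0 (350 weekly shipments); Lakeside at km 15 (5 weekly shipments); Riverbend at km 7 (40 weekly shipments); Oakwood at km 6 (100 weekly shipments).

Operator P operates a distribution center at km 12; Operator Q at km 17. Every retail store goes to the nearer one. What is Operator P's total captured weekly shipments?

The indifferent point is the midpoint (12+17)/2 = 14.5; retail stores left of it (closer to Operator P at 12) go to Operator P, those right go to Operator Q.
  Hillcrest at 0 (w=350) → Operator P
  Southcross at 3 (w=80) → Operator P
  Westmoor at 4 (w=80) → Operator P
  Eastvale at 5 (w=6) → Operator P
  Oakwood at 6 (w=100) → Operator P
  Riverbend at 7 (w=40) → Operator P
  Midtown at 10 (w=50) → Operator P
  Lakeside at 15 (w=5) → Operator Q
  Northgate at 16 (w=80) → Operator Q
Operator P captures 706; Operator Q captures 85.

706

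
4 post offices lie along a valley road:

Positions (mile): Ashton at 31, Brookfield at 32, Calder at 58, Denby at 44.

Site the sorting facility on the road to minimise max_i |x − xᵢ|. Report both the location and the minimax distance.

location 44.5, max distance 13.5

The 1-center on a line is the midpoint of the two extreme points: leftmost at 31, rightmost at 58.
Optimal location = (31 + 58)/2 = 44.5; maximum distance = (58 − 31)/2 = 13.5.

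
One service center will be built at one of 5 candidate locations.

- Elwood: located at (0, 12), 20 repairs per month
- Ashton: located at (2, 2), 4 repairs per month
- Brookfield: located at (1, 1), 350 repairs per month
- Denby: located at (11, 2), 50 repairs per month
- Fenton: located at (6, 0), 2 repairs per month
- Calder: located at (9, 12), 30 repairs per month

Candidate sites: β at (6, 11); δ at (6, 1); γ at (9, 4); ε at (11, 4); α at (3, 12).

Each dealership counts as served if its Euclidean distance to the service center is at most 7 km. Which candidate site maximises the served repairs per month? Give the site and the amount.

δ, covering 406

Coverage radius r = 7 km; a point is covered iff (Δx)²+(Δy)² ≤ 7² = 49.
  β (6, 11): covers {Elwood, Calder} → 50
  δ (6, 1): covers {Ashton, Brookfield, Denby, Fenton} → 406
  γ (9, 4): covers {Denby, Fenton} → 52
  ε (11, 4): covers {Denby, Fenton} → 52
  α (3, 12): covers {Elwood, Calder} → 50
Maximum coverage at δ: 406 repairs per month.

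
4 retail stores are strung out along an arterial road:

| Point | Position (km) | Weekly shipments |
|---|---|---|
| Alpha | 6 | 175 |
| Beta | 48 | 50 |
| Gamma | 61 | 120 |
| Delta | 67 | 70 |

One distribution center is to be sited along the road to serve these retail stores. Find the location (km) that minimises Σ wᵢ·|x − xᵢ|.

For a sum of weighted absolute distances on a line, the optimum is the weighted median (not the mean). Total weight W = 415; half-weight = 207.5.
Sort by position and accumulate weight:
  km 6 (Alpha, w=175) → cum 175
  km 48 (Beta, w=50) → cum 225  ≥ 207.5 → median here
  km 61 (Gamma, w=120) → cum 345
  km 67 (Delta, w=70) → cum 415
Optimal location: km 48.

x = 48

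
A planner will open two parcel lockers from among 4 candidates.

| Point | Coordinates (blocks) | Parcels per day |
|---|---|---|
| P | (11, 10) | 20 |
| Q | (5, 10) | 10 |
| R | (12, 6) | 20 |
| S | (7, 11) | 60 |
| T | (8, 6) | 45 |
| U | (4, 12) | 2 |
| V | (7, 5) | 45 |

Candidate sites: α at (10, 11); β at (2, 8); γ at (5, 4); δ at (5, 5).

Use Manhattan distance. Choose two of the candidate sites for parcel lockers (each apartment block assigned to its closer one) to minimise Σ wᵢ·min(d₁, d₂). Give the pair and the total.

{α, δ}, total 694

Evaluate every pair (each demand assigned to the nearer of the two):
  {α, δ}: total = 694
  {α, γ}: total = 794
  {α, β}: total = 1097
  {β, δ}: total = 1192
  {γ, δ}: total = 1196
  {β, γ}: total = 1302
Best pair: {α, δ} with total 694.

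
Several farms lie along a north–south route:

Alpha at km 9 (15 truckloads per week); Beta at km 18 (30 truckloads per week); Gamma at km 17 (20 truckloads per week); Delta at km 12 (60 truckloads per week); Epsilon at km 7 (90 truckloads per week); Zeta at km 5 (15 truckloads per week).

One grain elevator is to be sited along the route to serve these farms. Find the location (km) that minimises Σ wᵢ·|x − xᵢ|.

For a sum of weighted absolute distances on a line, the optimum is the weighted median (not the mean). Total weight W = 230; half-weight = 115.
Sort by position and accumulate weight:
  km 5 (Zeta, w=15) → cum 15
  km 7 (Epsilon, w=90) → cum 105
  km 9 (Alpha, w=15) → cum 120  ≥ 115 → median here
  km 12 (Delta, w=60) → cum 180
  km 17 (Gamma, w=20) → cum 200
  km 18 (Beta, w=30) → cum 230
Optimal location: km 9.

x = 9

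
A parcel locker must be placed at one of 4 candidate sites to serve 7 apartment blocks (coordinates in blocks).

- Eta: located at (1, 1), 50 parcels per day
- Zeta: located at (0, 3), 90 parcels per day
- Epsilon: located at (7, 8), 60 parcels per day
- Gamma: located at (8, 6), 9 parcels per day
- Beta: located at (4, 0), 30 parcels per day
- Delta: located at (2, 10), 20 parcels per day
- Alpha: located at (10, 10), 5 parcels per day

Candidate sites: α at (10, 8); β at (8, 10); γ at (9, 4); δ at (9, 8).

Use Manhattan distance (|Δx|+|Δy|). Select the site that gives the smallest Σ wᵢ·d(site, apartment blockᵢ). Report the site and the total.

Total weighted distance at each candidate:
  α (10, 8): total = 2996
  β (8, 10): total = 2916
  γ (9, 4): total = 2402
  δ (9, 8): total = 2742
Minimum is at γ with total 2402 blocks.

γ, total 2402 blocks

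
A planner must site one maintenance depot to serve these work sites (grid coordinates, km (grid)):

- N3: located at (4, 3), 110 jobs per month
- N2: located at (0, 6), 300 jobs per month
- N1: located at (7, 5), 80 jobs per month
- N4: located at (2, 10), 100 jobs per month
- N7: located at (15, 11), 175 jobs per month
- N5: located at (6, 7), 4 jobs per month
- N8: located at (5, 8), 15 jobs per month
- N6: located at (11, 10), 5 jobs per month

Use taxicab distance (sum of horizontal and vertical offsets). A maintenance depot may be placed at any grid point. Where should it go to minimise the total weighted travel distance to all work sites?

(2, 6)

Manhattan distance separates: Σwᵢ(|x−xᵢ|+|y−yᵢ|) = Σwᵢ|x−xᵢ| + Σwᵢ|y−yᵢ|, so x and y are optimised independently as 1-D weighted medians.
Total weight W = 789; half = 394.5.
x-coordinate, sorted with cumulative weight:
  x=0 (N2, w=300) cum 300
  x=2 (N4, w=100) cum 400  ← median
  x=4 (N3, w=110) cum 510
  x=5 (N8, w=15) cum 525
  x=6 (N5, w=4) cum 529
  x=7 (N1, w=80) cum 609
  x=11 (N6, w=5) cum 614
  x=15 (N7, w=175) cum 789
⇒ x* = 2
y-coordinate, sorted with cumulative weight:
  y=3 (N3, w=110) cum 110
  y=5 (N1, w=80) cum 190
  y=6 (N2, w=300) cum 490  ← median
  y=7 (N5, w=4) cum 494
  y=8 (N8, w=15) cum 509
  y=10 (N4, w=100) cum 609
  y=10 (N6, w=5) cum 614
  y=11 (N7, w=175) cum 789
⇒ y* = 6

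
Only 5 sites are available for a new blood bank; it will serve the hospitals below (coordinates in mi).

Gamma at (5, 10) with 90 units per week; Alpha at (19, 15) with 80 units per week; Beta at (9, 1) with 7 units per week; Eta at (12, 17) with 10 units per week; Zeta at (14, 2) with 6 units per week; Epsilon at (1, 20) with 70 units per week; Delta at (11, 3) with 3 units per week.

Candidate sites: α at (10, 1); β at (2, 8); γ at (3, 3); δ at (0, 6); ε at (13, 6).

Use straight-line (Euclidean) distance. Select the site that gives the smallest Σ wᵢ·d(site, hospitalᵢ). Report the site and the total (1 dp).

Total weighted distance at each candidate:
  α (10, 1): total = 3929.4
  β (2, 8): total = 2953.4
  γ (3, 3): total = 3754.4
  δ (0, 6): total = 3597.1
  ε (13, 6): total = 3151.9
Minimum is at β with total 2953.4 mi.

β, total 2953.4 mi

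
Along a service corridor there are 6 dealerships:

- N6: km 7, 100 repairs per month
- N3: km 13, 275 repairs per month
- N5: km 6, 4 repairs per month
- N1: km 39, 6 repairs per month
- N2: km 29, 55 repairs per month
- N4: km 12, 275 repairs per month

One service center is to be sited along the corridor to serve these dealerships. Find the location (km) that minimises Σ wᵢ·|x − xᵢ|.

x = 12

For a sum of weighted absolute distances on a line, the optimum is the weighted median (not the mean). Total weight W = 715; half-weight = 357.5.
Sort by position and accumulate weight:
  km 6 (N5, w=4) → cum 4
  km 7 (N6, w=100) → cum 104
  km 12 (N4, w=275) → cum 379  ≥ 357.5 → median here
  km 13 (N3, w=275) → cum 654
  km 29 (N2, w=55) → cum 709
  km 39 (N1, w=6) → cum 715
Optimal location: km 12.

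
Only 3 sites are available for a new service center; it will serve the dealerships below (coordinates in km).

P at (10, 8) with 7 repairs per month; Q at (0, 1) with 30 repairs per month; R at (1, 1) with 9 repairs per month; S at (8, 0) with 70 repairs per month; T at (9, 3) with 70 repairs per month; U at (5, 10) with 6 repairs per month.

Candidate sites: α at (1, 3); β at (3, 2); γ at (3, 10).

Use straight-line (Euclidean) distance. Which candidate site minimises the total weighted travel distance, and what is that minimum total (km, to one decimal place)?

Total weighted distance at each candidate:
  α (1, 3): total = 1298.6
  β (3, 2): total = 1031.8
  γ (3, 10): total = 1858.5
Minimum is at β with total 1031.8 km.

β, total 1031.8 km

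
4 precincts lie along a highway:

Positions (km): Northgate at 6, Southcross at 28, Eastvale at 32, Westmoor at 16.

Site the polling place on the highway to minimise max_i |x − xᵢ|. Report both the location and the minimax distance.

The 1-center on a line is the midpoint of the two extreme points: leftmost at 6, rightmost at 32.
Optimal location = (6 + 32)/2 = 19; maximum distance = (32 − 6)/2 = 13.

location 19, max distance 13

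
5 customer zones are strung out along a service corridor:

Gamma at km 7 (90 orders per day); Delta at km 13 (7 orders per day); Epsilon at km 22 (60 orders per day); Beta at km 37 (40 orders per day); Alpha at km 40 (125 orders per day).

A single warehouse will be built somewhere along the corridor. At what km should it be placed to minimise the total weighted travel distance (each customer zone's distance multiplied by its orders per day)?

x = 37

For a sum of weighted absolute distances on a line, the optimum is the weighted median (not the mean). Total weight W = 322; half-weight = 161.
Sort by position and accumulate weight:
  km 7 (Gamma, w=90) → cum 90
  km 13 (Delta, w=7) → cum 97
  km 22 (Epsilon, w=60) → cum 157
  km 37 (Beta, w=40) → cum 197  ≥ 161 → median here
  km 40 (Alpha, w=125) → cum 322
Optimal location: km 37.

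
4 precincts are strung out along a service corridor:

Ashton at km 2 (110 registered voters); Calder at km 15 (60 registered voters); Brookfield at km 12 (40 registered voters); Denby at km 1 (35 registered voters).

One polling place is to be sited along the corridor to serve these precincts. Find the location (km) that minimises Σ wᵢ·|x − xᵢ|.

For a sum of weighted absolute distances on a line, the optimum is the weighted median (not the mean). Total weight W = 245; half-weight = 122.5.
Sort by position and accumulate weight:
  km 1 (Denby, w=35) → cum 35
  km 2 (Ashton, w=110) → cum 145  ≥ 122.5 → median here
  km 12 (Brookfield, w=40) → cum 185
  km 15 (Calder, w=60) → cum 245
Optimal location: km 2.

x = 2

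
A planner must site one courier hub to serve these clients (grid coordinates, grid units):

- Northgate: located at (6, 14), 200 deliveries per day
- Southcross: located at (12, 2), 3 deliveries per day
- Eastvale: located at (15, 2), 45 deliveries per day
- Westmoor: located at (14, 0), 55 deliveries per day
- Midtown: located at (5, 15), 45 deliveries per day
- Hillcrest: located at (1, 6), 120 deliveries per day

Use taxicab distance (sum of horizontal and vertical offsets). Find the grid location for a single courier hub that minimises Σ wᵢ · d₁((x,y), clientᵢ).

Manhattan distance separates: Σwᵢ(|x−xᵢ|+|y−yᵢ|) = Σwᵢ|x−xᵢ| + Σwᵢ|y−yᵢ|, so x and y are optimised independently as 1-D weighted medians.
Total weight W = 468; half = 234.
x-coordinate, sorted with cumulative weight:
  x=1 (Hillcrest, w=120) cum 120
  x=5 (Midtown, w=45) cum 165
  x=6 (Northgate, w=200) cum 365  ← median
  x=12 (Southcross, w=3) cum 368
  x=14 (Westmoor, w=55) cum 423
  x=15 (Eastvale, w=45) cum 468
⇒ x* = 6
y-coordinate, sorted with cumulative weight:
  y=0 (Westmoor, w=55) cum 55
  y=2 (Southcross, w=3) cum 58
  y=2 (Eastvale, w=45) cum 103
  y=6 (Hillcrest, w=120) cum 223
  y=14 (Northgate, w=200) cum 423  ← median
  y=15 (Midtown, w=45) cum 468
⇒ y* = 14

(6, 14)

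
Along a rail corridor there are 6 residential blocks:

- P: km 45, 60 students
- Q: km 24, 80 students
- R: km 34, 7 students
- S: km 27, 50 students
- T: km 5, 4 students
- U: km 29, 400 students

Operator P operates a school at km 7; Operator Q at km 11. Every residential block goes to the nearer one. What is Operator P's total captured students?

4

The indifferent point is the midpoint (7+11)/2 = 9; residential blocks left of it (closer to Operator P at 7) go to Operator P, those right go to Operator Q.
  T at 5 (w=4) → Operator P
  Q at 24 (w=80) → Operator Q
  S at 27 (w=50) → Operator Q
  U at 29 (w=400) → Operator Q
  R at 34 (w=7) → Operator Q
  P at 45 (w=60) → Operator Q
Operator P captures 4; Operator Q captures 597.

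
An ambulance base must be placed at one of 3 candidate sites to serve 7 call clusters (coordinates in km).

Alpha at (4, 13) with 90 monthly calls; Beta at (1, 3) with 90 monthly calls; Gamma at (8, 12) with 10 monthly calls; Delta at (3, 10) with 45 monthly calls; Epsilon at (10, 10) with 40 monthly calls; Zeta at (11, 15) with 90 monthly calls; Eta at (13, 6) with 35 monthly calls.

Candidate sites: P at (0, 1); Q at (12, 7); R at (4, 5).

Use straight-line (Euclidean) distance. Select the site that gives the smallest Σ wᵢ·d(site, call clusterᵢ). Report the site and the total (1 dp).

Total weighted distance at each candidate:
  P (0, 1): total = 4530.6
  Q (12, 7): total = 3363.7
  R (4, 5): total = 3082.5
Minimum is at R with total 3082.5 km.

R, total 3082.5 km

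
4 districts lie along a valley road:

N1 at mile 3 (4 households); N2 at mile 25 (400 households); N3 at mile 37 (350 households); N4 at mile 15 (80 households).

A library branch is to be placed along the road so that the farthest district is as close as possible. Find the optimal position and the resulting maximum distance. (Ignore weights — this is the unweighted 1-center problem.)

The 1-center on a line is the midpoint of the two extreme points: leftmost at 3, rightmost at 37.
Optimal location = (3 + 37)/2 = 20; maximum distance = (37 − 3)/2 = 17.

location 20, max distance 17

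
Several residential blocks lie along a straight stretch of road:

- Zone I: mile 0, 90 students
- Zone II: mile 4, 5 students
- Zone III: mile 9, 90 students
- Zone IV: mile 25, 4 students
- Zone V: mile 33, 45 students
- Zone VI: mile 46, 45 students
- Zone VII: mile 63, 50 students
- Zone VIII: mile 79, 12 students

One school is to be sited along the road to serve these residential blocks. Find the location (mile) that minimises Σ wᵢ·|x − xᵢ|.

For a sum of weighted absolute distances on a line, the optimum is the weighted median (not the mean). Total weight W = 341; half-weight = 170.5.
Sort by position and accumulate weight:
  mile 0 (Zone I, w=90) → cum 90
  mile 4 (Zone II, w=5) → cum 95
  mile 9 (Zone III, w=90) → cum 185  ≥ 170.5 → median here
  mile 25 (Zone IV, w=4) → cum 189
  mile 33 (Zone V, w=45) → cum 234
  mile 46 (Zone VI, w=45) → cum 279
  mile 63 (Zone VII, w=50) → cum 329
  mile 79 (Zone VIII, w=12) → cum 341
Optimal location: mile 9.

x = 9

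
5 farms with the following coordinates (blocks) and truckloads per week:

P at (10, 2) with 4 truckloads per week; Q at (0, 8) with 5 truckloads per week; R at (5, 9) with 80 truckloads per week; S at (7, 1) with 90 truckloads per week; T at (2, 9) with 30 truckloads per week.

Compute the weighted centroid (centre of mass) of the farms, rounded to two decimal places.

(5.41, 5.40)

The minimiser of Σwᵢ‖p−pᵢ‖² is the weighted centroid p* = (Σwᵢpᵢ)/(Σwᵢ).
Σwᵢ = 209.
Σwᵢxᵢ = 4·10 + 5·0 + 80·5 + 90·7 + 30·2 = 1130.
Σwᵢyᵢ = 4·2 + 5·8 + 80·9 + 90·1 + 30·9 = 1128.
x* = 1130/209 = 5.41, y* = 1128/209 = 5.40.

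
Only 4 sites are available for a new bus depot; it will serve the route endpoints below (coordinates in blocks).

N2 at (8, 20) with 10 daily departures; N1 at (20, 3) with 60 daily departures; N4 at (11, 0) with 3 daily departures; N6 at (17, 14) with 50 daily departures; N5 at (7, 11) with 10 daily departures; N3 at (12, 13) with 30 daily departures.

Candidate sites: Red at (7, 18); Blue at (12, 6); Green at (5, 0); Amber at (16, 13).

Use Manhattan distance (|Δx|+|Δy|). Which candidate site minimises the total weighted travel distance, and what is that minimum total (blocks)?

Amber, total 1374 blocks

Total weighted distance at each candidate:
  Red (7, 18): total = 2846
  Blue (12, 6): total = 1821
  Green (5, 0): total = 3358
  Amber (16, 13): total = 1374
Minimum is at Amber with total 1374 blocks.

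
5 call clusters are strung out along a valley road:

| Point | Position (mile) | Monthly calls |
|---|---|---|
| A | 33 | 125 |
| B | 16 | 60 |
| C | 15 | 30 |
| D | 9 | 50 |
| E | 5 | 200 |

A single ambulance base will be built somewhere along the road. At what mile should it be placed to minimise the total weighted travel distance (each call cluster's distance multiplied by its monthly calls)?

For a sum of weighted absolute distances on a line, the optimum is the weighted median (not the mean). Total weight W = 465; half-weight = 232.5.
Sort by position and accumulate weight:
  mile 5 (E, w=200) → cum 200
  mile 9 (D, w=50) → cum 250  ≥ 232.5 → median here
  mile 15 (C, w=30) → cum 280
  mile 16 (B, w=60) → cum 340
  mile 33 (A, w=125) → cum 465
Optimal location: mile 9.

x = 9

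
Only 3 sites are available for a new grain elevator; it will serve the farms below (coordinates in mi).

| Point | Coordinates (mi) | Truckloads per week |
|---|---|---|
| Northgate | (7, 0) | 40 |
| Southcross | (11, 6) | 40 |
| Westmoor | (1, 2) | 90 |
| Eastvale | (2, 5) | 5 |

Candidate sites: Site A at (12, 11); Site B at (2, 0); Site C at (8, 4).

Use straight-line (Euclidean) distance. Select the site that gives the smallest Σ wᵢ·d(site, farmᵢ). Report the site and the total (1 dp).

Total weighted distance at each candidate:
  Site A (12, 11): total = 2024.7
  Site B (2, 0): total = 858.9
  Site C (8, 4): total = 994.8
Minimum is at Site B with total 858.9 mi.

Site B, total 858.9 mi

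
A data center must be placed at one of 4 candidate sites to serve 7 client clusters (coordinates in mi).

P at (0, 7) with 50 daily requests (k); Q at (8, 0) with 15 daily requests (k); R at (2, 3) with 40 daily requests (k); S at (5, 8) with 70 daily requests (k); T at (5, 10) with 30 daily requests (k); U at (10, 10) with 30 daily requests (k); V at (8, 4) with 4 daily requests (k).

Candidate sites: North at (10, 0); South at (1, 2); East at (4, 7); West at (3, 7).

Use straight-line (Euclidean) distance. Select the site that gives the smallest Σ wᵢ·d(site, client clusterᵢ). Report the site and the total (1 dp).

Total weighted distance at each candidate:
  North (10, 0): total = 2295.8
  South (1, 2): total = 1584.2
  East (4, 7): total = 914.9
  West (3, 7): total = 960.4
Minimum is at East with total 914.9 mi.

East, total 914.9 mi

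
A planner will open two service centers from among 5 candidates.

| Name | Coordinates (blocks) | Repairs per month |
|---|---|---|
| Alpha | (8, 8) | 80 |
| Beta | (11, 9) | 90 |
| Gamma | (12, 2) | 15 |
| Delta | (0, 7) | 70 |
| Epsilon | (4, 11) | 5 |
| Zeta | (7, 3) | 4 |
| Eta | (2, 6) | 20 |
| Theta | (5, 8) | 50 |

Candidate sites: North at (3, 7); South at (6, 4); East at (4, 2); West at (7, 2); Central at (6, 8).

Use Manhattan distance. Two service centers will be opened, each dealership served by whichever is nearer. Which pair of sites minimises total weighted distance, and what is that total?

{North, Central}, total 1229

Evaluate every pair (each demand assigned to the nearer of the two):
  {North, Central}: total = 1229
  {West, Central}: total = 1464
  {South, Central}: total = 1513
  {East, Central}: total = 1521
  {North, West}: total = 1884
  {North, South}: total = 1933
  {North, East}: total = 1941
  {South, West}: total = 2504
  {South, East}: total = 2553
  {East, West}: total = 2774
Best pair: {North, Central} with total 1229.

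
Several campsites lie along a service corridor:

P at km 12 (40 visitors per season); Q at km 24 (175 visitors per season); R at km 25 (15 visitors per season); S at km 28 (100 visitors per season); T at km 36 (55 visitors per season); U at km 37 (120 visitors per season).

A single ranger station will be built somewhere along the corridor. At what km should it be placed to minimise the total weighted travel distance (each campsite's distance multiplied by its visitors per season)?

x = 28

For a sum of weighted absolute distances on a line, the optimum is the weighted median (not the mean). Total weight W = 505; half-weight = 252.5.
Sort by position and accumulate weight:
  km 12 (P, w=40) → cum 40
  km 24 (Q, w=175) → cum 215
  km 25 (R, w=15) → cum 230
  km 28 (S, w=100) → cum 330  ≥ 252.5 → median here
  km 36 (T, w=55) → cum 385
  km 37 (U, w=120) → cum 505
Optimal location: km 28.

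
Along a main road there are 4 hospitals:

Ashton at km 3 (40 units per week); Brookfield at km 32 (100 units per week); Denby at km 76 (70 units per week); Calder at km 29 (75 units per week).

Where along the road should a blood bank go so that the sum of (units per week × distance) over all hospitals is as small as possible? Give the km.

For a sum of weighted absolute distances on a line, the optimum is the weighted median (not the mean). Total weight W = 285; half-weight = 142.5.
Sort by position and accumulate weight:
  km 3 (Ashton, w=40) → cum 40
  km 29 (Calder, w=75) → cum 115
  km 32 (Brookfield, w=100) → cum 215  ≥ 142.5 → median here
  km 76 (Denby, w=70) → cum 285
Optimal location: km 32.

x = 32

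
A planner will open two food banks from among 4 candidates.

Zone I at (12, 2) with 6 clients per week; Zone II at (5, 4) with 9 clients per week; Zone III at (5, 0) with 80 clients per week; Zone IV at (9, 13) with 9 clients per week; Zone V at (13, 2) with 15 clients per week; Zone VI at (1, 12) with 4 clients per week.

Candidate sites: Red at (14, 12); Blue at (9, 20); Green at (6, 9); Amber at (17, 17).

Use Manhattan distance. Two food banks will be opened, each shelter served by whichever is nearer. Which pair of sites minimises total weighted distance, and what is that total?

Evaluate every pair (each demand assigned to the nearer of the two):
  {Red, Green}: total = 1177
  {Blue, Green}: total = 1237
  {Green, Amber}: total = 1237
  {Red, Blue}: total = 2176
  {Red, Amber}: total = 2176
  {Blue, Amber}: total = 2632
Best pair: {Red, Green} with total 1177.

{Red, Green}, total 1177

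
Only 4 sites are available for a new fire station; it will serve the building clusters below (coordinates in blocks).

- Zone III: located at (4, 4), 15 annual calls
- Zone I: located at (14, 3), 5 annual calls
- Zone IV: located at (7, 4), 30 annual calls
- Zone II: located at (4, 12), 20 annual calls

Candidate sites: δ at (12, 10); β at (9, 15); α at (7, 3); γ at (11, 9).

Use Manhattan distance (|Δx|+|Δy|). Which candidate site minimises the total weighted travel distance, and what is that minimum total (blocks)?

Total weighted distance at each candidate:
  δ (12, 10): total = 785
  β (9, 15): total = 875
  α (7, 3): total = 365
  γ (11, 9): total = 695
Minimum is at α with total 365 blocks.

α, total 365 blocks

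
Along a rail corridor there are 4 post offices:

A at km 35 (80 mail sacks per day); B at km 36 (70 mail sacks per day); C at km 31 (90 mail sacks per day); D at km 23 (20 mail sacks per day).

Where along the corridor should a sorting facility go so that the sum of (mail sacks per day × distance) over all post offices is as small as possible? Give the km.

For a sum of weighted absolute distances on a line, the optimum is the weighted median (not the mean). Total weight W = 260; half-weight = 130.
Sort by position and accumulate weight:
  km 23 (D, w=20) → cum 20
  km 31 (C, w=90) → cum 110
  km 35 (A, w=80) → cum 190  ≥ 130 → median here
  km 36 (B, w=70) → cum 260
Optimal location: km 35.

x = 35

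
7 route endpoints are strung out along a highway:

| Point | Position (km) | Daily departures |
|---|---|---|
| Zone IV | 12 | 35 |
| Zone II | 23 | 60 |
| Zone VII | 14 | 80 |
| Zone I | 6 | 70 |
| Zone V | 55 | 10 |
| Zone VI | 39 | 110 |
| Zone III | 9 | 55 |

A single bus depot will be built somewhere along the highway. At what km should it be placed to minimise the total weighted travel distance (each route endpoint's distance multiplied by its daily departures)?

For a sum of weighted absolute distances on a line, the optimum is the weighted median (not the mean). Total weight W = 420; half-weight = 210.
Sort by position and accumulate weight:
  km 6 (Zone I, w=70) → cum 70
  km 9 (Zone III, w=55) → cum 125
  km 12 (Zone IV, w=35) → cum 160
  km 14 (Zone VII, w=80) → cum 240  ≥ 210 → median here
  km 23 (Zone II, w=60) → cum 300
  km 39 (Zone VI, w=110) → cum 410
  km 55 (Zone V, w=10) → cum 420
Optimal location: km 14.

x = 14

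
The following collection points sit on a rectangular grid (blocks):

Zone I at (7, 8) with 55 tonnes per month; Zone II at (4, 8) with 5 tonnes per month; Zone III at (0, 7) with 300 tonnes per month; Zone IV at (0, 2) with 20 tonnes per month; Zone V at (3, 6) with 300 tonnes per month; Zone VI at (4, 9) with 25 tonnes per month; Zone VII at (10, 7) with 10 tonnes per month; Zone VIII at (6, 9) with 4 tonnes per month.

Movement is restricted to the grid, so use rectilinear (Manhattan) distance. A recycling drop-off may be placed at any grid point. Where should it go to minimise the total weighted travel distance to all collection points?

(3, 7)

Manhattan distance separates: Σwᵢ(|x−xᵢ|+|y−yᵢ|) = Σwᵢ|x−xᵢ| + Σwᵢ|y−yᵢ|, so x and y are optimised independently as 1-D weighted medians.
Total weight W = 719; half = 359.5.
x-coordinate, sorted with cumulative weight:
  x=0 (Zone III, w=300) cum 300
  x=0 (Zone IV, w=20) cum 320
  x=3 (Zone V, w=300) cum 620  ← median
  x=4 (Zone II, w=5) cum 625
  x=4 (Zone VI, w=25) cum 650
  x=6 (Zone VIII, w=4) cum 654
  x=7 (Zone I, w=55) cum 709
  x=10 (Zone VII, w=10) cum 719
⇒ x* = 3
y-coordinate, sorted with cumulative weight:
  y=2 (Zone IV, w=20) cum 20
  y=6 (Zone V, w=300) cum 320
  y=7 (Zone III, w=300) cum 620  ← median
  y=7 (Zone VII, w=10) cum 630
  y=8 (Zone I, w=55) cum 685
  y=8 (Zone II, w=5) cum 690
  y=9 (Zone VI, w=25) cum 715
  y=9 (Zone VIII, w=4) cum 719
⇒ y* = 7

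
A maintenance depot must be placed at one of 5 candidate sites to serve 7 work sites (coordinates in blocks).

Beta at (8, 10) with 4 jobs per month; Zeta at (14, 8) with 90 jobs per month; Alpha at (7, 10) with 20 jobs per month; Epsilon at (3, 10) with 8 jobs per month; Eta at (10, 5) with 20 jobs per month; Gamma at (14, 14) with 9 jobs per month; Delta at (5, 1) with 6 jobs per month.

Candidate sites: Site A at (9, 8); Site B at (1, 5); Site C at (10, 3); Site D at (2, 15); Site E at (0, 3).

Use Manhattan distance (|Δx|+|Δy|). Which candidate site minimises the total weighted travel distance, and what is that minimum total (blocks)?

Total weighted distance at each candidate:
  Site A (9, 8): total = 851
  Site B (1, 5): total = 2190
  Site C (10, 3): total = 1375
  Site D (2, 15): total = 2581
  Site E (0, 3): total = 2637
Minimum is at Site A with total 851 blocks.

Site A, total 851 blocks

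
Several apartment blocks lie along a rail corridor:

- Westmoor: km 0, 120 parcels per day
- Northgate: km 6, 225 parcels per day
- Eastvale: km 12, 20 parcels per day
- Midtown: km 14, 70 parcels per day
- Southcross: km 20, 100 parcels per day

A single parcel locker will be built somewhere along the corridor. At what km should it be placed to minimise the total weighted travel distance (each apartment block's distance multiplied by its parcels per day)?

x = 6

For a sum of weighted absolute distances on a line, the optimum is the weighted median (not the mean). Total weight W = 535; half-weight = 267.5.
Sort by position and accumulate weight:
  km 0 (Westmoor, w=120) → cum 120
  km 6 (Northgate, w=225) → cum 345  ≥ 267.5 → median here
  km 12 (Eastvale, w=20) → cum 365
  km 14 (Midtown, w=70) → cum 435
  km 20 (Southcross, w=100) → cum 535
Optimal location: km 6.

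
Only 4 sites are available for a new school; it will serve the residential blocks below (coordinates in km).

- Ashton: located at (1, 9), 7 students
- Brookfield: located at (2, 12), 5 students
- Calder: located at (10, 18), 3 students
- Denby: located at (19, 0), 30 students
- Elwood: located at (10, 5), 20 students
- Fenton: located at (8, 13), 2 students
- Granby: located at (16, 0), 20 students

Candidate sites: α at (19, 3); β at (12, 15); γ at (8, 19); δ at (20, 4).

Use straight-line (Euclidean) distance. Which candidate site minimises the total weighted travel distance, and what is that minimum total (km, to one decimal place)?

α, total 670.4 km

Total weighted distance at each candidate:
  α (19, 3): total = 670.4
  β (12, 15): total = 1170.7
  γ (8, 19): total = 1504.0
  δ (20, 4): total = 755.5
Minimum is at α with total 670.4 km.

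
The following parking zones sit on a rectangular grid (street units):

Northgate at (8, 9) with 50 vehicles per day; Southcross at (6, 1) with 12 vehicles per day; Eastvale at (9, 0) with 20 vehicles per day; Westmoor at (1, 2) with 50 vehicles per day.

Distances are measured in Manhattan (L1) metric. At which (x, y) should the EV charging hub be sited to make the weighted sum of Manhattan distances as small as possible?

Manhattan distance separates: Σwᵢ(|x−xᵢ|+|y−yᵢ|) = Σwᵢ|x−xᵢ| + Σwᵢ|y−yᵢ|, so x and y are optimised independently as 1-D weighted medians.
Total weight W = 132; half = 66.
x-coordinate, sorted with cumulative weight:
  x=1 (Westmoor, w=50) cum 50
  x=6 (Southcross, w=12) cum 62
  x=8 (Northgate, w=50) cum 112  ← median
  x=9 (Eastvale, w=20) cum 132
⇒ x* = 8
y-coordinate, sorted with cumulative weight:
  y=0 (Eastvale, w=20) cum 20
  y=1 (Southcross, w=12) cum 32
  y=2 (Westmoor, w=50) cum 82  ← median
  y=9 (Northgate, w=50) cum 132
⇒ y* = 2

(8, 2)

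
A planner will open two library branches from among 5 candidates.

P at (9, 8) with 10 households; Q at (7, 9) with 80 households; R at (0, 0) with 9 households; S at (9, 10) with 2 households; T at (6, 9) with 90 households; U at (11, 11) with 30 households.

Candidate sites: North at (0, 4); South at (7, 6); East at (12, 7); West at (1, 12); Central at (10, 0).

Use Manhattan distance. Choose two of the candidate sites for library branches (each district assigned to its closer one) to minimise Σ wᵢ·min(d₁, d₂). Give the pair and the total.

Evaluate every pair (each demand assigned to the nearer of the two):
  {South, East}: total = 919
  {North, South}: total = 958
  {South, Central}: total = 1012
  {South, West}: total = 1039
  {North, East}: total = 1518
  {East, Central}: total = 1572
  {East, West}: total = 1599
  {North, West}: total = 1946
  {West, Central}: total = 1970
  {North, Central}: total = 2458
Best pair: {South, East} with total 919.

{South, East}, total 919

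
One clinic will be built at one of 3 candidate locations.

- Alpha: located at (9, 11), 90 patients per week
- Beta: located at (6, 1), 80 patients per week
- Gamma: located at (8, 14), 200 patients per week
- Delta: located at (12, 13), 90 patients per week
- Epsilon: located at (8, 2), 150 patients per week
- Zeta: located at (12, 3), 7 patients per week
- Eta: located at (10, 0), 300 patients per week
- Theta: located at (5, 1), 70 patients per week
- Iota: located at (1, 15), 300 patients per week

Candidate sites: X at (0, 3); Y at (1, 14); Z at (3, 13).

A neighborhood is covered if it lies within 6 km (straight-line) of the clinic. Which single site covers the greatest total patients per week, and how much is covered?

Z, covering 500

Coverage radius r = 6 km; a point is covered iff (Δx)²+(Δy)² ≤ 6² = 36.
  X (0, 3): covers {Theta} → 70
  Y (1, 14): covers {Iota} → 300
  Z (3, 13): covers {Gamma, Iota} → 500
Maximum coverage at Z: 500 patients per week.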